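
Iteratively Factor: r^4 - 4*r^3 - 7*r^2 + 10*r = (r + 2)*(r^3 - 6*r^2 + 5*r) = (r - 5)*(r + 2)*(r^2 - r) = (r - 5)*(r - 1)*(r + 2)*(r)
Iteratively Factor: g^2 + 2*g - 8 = (g - 2)*(g + 4)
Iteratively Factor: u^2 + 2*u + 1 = (u + 1)*(u + 1)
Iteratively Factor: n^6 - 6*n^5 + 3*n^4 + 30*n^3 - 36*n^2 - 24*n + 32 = (n + 2)*(n^5 - 8*n^4 + 19*n^3 - 8*n^2 - 20*n + 16) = (n - 2)*(n + 2)*(n^4 - 6*n^3 + 7*n^2 + 6*n - 8) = (n - 2)^2*(n + 2)*(n^3 - 4*n^2 - n + 4) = (n - 4)*(n - 2)^2*(n + 2)*(n^2 - 1) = (n - 4)*(n - 2)^2*(n + 1)*(n + 2)*(n - 1)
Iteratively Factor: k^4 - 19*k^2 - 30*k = (k)*(k^3 - 19*k - 30) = k*(k + 3)*(k^2 - 3*k - 10) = k*(k + 2)*(k + 3)*(k - 5)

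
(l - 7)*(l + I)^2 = l^3 - 7*l^2 + 2*I*l^2 - l - 14*I*l + 7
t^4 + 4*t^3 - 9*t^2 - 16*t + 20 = (t - 2)*(t - 1)*(t + 2)*(t + 5)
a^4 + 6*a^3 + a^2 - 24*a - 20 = (a - 2)*(a + 1)*(a + 2)*(a + 5)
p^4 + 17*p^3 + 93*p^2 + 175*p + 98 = (p + 1)*(p + 2)*(p + 7)^2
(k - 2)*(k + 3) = k^2 + k - 6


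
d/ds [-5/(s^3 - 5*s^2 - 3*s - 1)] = 5*(3*s^2 - 10*s - 3)/(-s^3 + 5*s^2 + 3*s + 1)^2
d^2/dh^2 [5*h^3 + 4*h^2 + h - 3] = 30*h + 8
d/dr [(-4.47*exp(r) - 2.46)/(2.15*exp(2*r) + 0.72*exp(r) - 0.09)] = (9.6105*exp(2*r) + 10.578*exp(r) + 2.1735)*exp(r)/(4.6225*exp(4*r) + 3.096*exp(3*r) + 0.1314*exp(2*r) - 0.1296*exp(r) + 0.0081)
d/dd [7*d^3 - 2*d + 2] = 21*d^2 - 2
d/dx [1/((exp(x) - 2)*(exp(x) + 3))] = (-2*exp(x) - 1)*exp(x)/(exp(4*x) + 2*exp(3*x) - 11*exp(2*x) - 12*exp(x) + 36)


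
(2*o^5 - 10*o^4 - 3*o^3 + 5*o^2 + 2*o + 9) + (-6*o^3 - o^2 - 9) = 2*o^5 - 10*o^4 - 9*o^3 + 4*o^2 + 2*o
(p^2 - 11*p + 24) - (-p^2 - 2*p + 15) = 2*p^2 - 9*p + 9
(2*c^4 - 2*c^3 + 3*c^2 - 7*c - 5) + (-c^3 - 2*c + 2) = 2*c^4 - 3*c^3 + 3*c^2 - 9*c - 3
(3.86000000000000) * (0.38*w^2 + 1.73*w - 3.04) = 1.4668*w^2 + 6.6778*w - 11.7344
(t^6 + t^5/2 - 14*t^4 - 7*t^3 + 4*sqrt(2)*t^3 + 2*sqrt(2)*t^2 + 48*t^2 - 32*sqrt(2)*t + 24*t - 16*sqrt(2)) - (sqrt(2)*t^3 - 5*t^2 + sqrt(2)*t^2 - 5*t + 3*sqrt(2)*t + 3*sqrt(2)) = t^6 + t^5/2 - 14*t^4 - 7*t^3 + 3*sqrt(2)*t^3 + sqrt(2)*t^2 + 53*t^2 - 35*sqrt(2)*t + 29*t - 19*sqrt(2)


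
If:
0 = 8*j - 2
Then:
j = 1/4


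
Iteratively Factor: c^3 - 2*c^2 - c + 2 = (c + 1)*(c^2 - 3*c + 2) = (c - 1)*(c + 1)*(c - 2)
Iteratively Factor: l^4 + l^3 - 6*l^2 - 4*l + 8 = (l + 2)*(l^3 - l^2 - 4*l + 4) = (l - 2)*(l + 2)*(l^2 + l - 2) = (l - 2)*(l - 1)*(l + 2)*(l + 2)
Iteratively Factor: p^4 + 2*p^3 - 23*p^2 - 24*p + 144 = (p + 4)*(p^3 - 2*p^2 - 15*p + 36) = (p - 3)*(p + 4)*(p^2 + p - 12) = (p - 3)*(p + 4)^2*(p - 3)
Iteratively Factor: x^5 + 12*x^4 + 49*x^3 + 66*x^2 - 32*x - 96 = (x + 4)*(x^4 + 8*x^3 + 17*x^2 - 2*x - 24) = (x - 1)*(x + 4)*(x^3 + 9*x^2 + 26*x + 24) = (x - 1)*(x + 4)^2*(x^2 + 5*x + 6) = (x - 1)*(x + 2)*(x + 4)^2*(x + 3)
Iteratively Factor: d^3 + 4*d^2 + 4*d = (d + 2)*(d^2 + 2*d) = (d + 2)^2*(d)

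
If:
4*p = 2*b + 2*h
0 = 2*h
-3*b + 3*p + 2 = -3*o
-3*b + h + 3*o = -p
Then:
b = -2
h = 0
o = -5/3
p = -1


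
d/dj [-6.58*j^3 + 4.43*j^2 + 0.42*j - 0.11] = -19.74*j^2 + 8.86*j + 0.42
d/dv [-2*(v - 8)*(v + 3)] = 10 - 4*v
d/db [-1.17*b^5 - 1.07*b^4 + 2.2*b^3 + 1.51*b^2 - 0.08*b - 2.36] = -5.85*b^4 - 4.28*b^3 + 6.6*b^2 + 3.02*b - 0.08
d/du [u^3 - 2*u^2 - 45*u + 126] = 3*u^2 - 4*u - 45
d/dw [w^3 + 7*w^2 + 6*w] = 3*w^2 + 14*w + 6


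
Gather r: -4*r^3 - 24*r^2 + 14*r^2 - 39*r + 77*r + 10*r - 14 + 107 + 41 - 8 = -4*r^3 - 10*r^2 + 48*r + 126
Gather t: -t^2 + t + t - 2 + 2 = -t^2 + 2*t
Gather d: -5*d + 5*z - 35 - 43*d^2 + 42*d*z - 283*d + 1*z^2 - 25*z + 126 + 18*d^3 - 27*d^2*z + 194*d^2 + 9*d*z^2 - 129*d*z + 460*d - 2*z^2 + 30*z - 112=18*d^3 + d^2*(151 - 27*z) + d*(9*z^2 - 87*z + 172) - z^2 + 10*z - 21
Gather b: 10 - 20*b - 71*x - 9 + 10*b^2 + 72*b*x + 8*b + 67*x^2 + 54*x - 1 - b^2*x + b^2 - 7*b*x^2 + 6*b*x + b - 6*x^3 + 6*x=b^2*(11 - x) + b*(-7*x^2 + 78*x - 11) - 6*x^3 + 67*x^2 - 11*x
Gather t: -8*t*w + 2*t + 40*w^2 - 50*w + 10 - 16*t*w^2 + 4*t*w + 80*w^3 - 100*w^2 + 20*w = t*(-16*w^2 - 4*w + 2) + 80*w^3 - 60*w^2 - 30*w + 10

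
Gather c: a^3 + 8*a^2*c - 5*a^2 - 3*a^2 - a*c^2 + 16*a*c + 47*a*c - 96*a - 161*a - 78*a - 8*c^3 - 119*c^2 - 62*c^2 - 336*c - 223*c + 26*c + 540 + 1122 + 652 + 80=a^3 - 8*a^2 - 335*a - 8*c^3 + c^2*(-a - 181) + c*(8*a^2 + 63*a - 533) + 2394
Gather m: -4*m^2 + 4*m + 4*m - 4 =-4*m^2 + 8*m - 4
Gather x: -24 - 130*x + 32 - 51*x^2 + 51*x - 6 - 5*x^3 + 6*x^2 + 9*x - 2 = -5*x^3 - 45*x^2 - 70*x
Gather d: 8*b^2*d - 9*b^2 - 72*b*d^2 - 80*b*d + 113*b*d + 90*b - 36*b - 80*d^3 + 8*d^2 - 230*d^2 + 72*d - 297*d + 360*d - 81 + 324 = -9*b^2 + 54*b - 80*d^3 + d^2*(-72*b - 222) + d*(8*b^2 + 33*b + 135) + 243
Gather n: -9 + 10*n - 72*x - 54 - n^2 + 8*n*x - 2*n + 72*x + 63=-n^2 + n*(8*x + 8)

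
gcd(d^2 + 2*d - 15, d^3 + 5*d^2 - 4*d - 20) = d + 5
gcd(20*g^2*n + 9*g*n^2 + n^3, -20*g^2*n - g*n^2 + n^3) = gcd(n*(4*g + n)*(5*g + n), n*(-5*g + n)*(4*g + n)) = 4*g*n + n^2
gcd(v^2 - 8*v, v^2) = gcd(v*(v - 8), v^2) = v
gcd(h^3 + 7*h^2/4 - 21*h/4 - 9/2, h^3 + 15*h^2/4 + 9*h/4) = h^2 + 15*h/4 + 9/4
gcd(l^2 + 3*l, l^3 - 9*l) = l^2 + 3*l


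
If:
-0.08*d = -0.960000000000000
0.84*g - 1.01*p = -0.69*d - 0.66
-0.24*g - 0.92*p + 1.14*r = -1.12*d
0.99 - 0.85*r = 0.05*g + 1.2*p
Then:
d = 12.00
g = -3.16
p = 6.22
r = -7.43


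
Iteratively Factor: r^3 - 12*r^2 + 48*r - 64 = (r - 4)*(r^2 - 8*r + 16) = (r - 4)^2*(r - 4)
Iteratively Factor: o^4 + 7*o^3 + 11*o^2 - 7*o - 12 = (o + 1)*(o^3 + 6*o^2 + 5*o - 12) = (o - 1)*(o + 1)*(o^2 + 7*o + 12) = (o - 1)*(o + 1)*(o + 3)*(o + 4)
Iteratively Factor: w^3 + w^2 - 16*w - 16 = (w + 4)*(w^2 - 3*w - 4) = (w - 4)*(w + 4)*(w + 1)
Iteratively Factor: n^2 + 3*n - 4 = (n - 1)*(n + 4)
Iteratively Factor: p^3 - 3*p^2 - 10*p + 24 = (p - 4)*(p^2 + p - 6) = (p - 4)*(p + 3)*(p - 2)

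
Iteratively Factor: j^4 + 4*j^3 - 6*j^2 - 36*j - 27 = (j + 3)*(j^3 + j^2 - 9*j - 9) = (j + 3)^2*(j^2 - 2*j - 3) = (j - 3)*(j + 3)^2*(j + 1)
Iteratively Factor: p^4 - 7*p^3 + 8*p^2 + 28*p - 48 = (p - 2)*(p^3 - 5*p^2 - 2*p + 24) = (p - 4)*(p - 2)*(p^2 - p - 6) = (p - 4)*(p - 3)*(p - 2)*(p + 2)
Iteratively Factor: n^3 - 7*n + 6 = (n - 2)*(n^2 + 2*n - 3) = (n - 2)*(n + 3)*(n - 1)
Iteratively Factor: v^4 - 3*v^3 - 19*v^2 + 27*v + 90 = (v - 5)*(v^3 + 2*v^2 - 9*v - 18) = (v - 5)*(v + 2)*(v^2 - 9) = (v - 5)*(v - 3)*(v + 2)*(v + 3)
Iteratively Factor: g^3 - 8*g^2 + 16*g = (g - 4)*(g^2 - 4*g) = (g - 4)^2*(g)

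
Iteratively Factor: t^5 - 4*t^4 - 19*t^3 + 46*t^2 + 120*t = (t + 2)*(t^4 - 6*t^3 - 7*t^2 + 60*t) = (t + 2)*(t + 3)*(t^3 - 9*t^2 + 20*t) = t*(t + 2)*(t + 3)*(t^2 - 9*t + 20) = t*(t - 4)*(t + 2)*(t + 3)*(t - 5)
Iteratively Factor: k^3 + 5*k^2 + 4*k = (k + 4)*(k^2 + k) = k*(k + 4)*(k + 1)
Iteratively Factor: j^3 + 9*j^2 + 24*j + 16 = (j + 4)*(j^2 + 5*j + 4) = (j + 4)^2*(j + 1)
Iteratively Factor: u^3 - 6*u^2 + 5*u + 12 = (u - 3)*(u^2 - 3*u - 4) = (u - 3)*(u + 1)*(u - 4)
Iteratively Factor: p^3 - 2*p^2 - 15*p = (p + 3)*(p^2 - 5*p) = (p - 5)*(p + 3)*(p)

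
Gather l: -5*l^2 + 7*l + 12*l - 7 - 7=-5*l^2 + 19*l - 14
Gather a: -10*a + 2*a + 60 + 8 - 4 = 64 - 8*a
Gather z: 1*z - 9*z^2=-9*z^2 + z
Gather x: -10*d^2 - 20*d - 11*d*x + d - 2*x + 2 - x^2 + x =-10*d^2 - 19*d - x^2 + x*(-11*d - 1) + 2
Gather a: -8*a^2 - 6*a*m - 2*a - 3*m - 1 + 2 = -8*a^2 + a*(-6*m - 2) - 3*m + 1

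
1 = 1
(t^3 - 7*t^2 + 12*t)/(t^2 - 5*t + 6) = t*(t - 4)/(t - 2)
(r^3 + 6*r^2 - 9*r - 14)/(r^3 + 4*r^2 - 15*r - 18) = (r^2 + 5*r - 14)/(r^2 + 3*r - 18)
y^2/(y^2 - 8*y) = y/(y - 8)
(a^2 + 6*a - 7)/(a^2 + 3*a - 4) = (a + 7)/(a + 4)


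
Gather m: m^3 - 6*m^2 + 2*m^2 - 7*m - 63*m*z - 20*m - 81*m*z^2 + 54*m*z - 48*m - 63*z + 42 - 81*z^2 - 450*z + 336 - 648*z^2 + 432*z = m^3 - 4*m^2 + m*(-81*z^2 - 9*z - 75) - 729*z^2 - 81*z + 378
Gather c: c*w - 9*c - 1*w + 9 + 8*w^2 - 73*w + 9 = c*(w - 9) + 8*w^2 - 74*w + 18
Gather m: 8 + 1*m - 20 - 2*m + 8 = -m - 4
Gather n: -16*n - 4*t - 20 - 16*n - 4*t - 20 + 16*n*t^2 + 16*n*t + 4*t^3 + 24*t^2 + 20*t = n*(16*t^2 + 16*t - 32) + 4*t^3 + 24*t^2 + 12*t - 40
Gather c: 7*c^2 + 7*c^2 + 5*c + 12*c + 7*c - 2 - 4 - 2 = 14*c^2 + 24*c - 8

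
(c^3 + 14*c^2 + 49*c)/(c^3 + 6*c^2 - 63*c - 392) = c/(c - 8)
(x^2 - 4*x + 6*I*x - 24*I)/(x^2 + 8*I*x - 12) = (x - 4)/(x + 2*I)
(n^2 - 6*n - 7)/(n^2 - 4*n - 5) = (n - 7)/(n - 5)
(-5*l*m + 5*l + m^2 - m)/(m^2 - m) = (-5*l + m)/m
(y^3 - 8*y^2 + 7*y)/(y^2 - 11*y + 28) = y*(y - 1)/(y - 4)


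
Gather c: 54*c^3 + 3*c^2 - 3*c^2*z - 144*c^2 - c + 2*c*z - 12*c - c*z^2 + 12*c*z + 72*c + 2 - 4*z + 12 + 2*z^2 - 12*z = 54*c^3 + c^2*(-3*z - 141) + c*(-z^2 + 14*z + 59) + 2*z^2 - 16*z + 14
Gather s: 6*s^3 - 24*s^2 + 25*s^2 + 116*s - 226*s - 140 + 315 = 6*s^3 + s^2 - 110*s + 175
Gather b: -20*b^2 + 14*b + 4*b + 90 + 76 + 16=-20*b^2 + 18*b + 182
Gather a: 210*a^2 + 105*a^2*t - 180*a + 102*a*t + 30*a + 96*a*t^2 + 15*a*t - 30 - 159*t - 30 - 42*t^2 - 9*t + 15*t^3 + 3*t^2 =a^2*(105*t + 210) + a*(96*t^2 + 117*t - 150) + 15*t^3 - 39*t^2 - 168*t - 60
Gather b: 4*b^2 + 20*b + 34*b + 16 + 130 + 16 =4*b^2 + 54*b + 162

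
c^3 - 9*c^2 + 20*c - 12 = (c - 6)*(c - 2)*(c - 1)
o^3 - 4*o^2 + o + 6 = (o - 3)*(o - 2)*(o + 1)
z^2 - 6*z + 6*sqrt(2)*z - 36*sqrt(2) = (z - 6)*(z + 6*sqrt(2))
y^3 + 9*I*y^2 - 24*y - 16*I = (y + I)*(y + 4*I)^2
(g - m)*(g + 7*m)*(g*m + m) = g^3*m + 6*g^2*m^2 + g^2*m - 7*g*m^3 + 6*g*m^2 - 7*m^3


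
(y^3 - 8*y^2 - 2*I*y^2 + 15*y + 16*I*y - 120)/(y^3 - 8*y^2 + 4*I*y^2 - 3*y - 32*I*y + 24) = (y - 5*I)/(y + I)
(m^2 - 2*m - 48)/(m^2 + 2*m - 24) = (m - 8)/(m - 4)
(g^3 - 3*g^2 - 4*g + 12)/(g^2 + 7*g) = (g^3 - 3*g^2 - 4*g + 12)/(g*(g + 7))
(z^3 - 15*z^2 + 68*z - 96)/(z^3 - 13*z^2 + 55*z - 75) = (z^2 - 12*z + 32)/(z^2 - 10*z + 25)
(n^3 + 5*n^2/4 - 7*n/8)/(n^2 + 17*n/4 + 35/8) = n*(2*n - 1)/(2*n + 5)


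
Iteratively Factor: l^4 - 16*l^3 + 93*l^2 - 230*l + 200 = (l - 5)*(l^3 - 11*l^2 + 38*l - 40) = (l - 5)^2*(l^2 - 6*l + 8) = (l - 5)^2*(l - 2)*(l - 4)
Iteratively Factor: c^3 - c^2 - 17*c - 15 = (c + 1)*(c^2 - 2*c - 15) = (c - 5)*(c + 1)*(c + 3)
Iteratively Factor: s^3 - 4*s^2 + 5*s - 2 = (s - 1)*(s^2 - 3*s + 2) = (s - 1)^2*(s - 2)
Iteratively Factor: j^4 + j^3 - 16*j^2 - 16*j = (j + 4)*(j^3 - 3*j^2 - 4*j) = j*(j + 4)*(j^2 - 3*j - 4) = j*(j - 4)*(j + 4)*(j + 1)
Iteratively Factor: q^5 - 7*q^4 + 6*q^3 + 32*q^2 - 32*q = (q)*(q^4 - 7*q^3 + 6*q^2 + 32*q - 32) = q*(q - 1)*(q^3 - 6*q^2 + 32) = q*(q - 4)*(q - 1)*(q^2 - 2*q - 8) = q*(q - 4)^2*(q - 1)*(q + 2)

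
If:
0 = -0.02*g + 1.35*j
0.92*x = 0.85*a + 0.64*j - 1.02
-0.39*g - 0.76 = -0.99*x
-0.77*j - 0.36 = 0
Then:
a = -11.07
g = -31.56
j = -0.47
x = -11.66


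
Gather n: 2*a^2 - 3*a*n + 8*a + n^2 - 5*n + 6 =2*a^2 + 8*a + n^2 + n*(-3*a - 5) + 6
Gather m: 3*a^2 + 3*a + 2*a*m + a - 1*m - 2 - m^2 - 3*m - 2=3*a^2 + 4*a - m^2 + m*(2*a - 4) - 4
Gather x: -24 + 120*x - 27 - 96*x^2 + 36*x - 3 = -96*x^2 + 156*x - 54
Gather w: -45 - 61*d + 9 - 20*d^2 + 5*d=-20*d^2 - 56*d - 36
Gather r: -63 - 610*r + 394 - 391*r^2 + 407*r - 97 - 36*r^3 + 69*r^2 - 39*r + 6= -36*r^3 - 322*r^2 - 242*r + 240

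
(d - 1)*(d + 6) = d^2 + 5*d - 6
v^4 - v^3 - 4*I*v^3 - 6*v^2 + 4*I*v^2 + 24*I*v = v*(v - 3)*(v + 2)*(v - 4*I)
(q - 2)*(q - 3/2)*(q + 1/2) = q^3 - 3*q^2 + 5*q/4 + 3/2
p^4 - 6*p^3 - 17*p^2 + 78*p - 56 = (p - 7)*(p - 2)*(p - 1)*(p + 4)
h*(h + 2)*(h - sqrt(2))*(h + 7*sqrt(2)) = h^4 + 2*h^3 + 6*sqrt(2)*h^3 - 14*h^2 + 12*sqrt(2)*h^2 - 28*h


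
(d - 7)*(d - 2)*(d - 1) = d^3 - 10*d^2 + 23*d - 14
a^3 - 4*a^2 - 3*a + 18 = (a - 3)^2*(a + 2)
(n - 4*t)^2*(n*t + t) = n^3*t - 8*n^2*t^2 + n^2*t + 16*n*t^3 - 8*n*t^2 + 16*t^3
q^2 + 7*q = q*(q + 7)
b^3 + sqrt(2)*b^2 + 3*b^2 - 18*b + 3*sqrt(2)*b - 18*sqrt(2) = (b - 3)*(b + 6)*(b + sqrt(2))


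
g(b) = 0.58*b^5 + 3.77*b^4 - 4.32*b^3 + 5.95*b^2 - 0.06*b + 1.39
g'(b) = 2.9*b^4 + 15.08*b^3 - 12.96*b^2 + 11.9*b - 0.06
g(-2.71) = 249.79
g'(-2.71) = -271.20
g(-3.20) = 404.77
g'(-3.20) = -360.90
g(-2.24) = 142.14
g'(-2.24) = -188.22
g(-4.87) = 1173.54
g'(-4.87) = -475.92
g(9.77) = 82519.30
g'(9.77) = 39365.00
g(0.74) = 4.11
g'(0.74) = 8.63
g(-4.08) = 783.02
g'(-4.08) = -484.94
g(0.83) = 4.99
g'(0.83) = 10.89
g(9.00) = 56316.91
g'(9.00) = 29077.50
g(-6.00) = 1524.91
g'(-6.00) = -36.90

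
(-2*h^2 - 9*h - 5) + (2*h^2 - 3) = -9*h - 8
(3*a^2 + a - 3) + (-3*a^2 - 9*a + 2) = -8*a - 1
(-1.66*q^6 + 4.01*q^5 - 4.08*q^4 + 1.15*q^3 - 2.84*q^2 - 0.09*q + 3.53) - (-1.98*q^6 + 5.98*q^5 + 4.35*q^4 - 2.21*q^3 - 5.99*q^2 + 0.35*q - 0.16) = 0.32*q^6 - 1.97*q^5 - 8.43*q^4 + 3.36*q^3 + 3.15*q^2 - 0.44*q + 3.69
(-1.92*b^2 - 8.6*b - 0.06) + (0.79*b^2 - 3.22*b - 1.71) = -1.13*b^2 - 11.82*b - 1.77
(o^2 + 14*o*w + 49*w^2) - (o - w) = o^2 + 14*o*w - o + 49*w^2 + w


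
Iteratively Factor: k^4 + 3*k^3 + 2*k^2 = (k + 2)*(k^3 + k^2) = (k + 1)*(k + 2)*(k^2) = k*(k + 1)*(k + 2)*(k)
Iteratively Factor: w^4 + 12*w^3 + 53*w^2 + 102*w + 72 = (w + 3)*(w^3 + 9*w^2 + 26*w + 24) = (w + 3)^2*(w^2 + 6*w + 8) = (w + 2)*(w + 3)^2*(w + 4)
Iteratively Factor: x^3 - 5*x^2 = (x - 5)*(x^2) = x*(x - 5)*(x)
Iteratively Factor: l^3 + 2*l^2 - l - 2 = (l - 1)*(l^2 + 3*l + 2) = (l - 1)*(l + 1)*(l + 2)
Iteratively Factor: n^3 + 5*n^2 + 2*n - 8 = (n + 2)*(n^2 + 3*n - 4) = (n - 1)*(n + 2)*(n + 4)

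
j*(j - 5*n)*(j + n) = j^3 - 4*j^2*n - 5*j*n^2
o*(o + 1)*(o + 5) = o^3 + 6*o^2 + 5*o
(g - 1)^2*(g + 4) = g^3 + 2*g^2 - 7*g + 4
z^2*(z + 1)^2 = z^4 + 2*z^3 + z^2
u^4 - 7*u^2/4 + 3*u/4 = u*(u - 1)*(u - 1/2)*(u + 3/2)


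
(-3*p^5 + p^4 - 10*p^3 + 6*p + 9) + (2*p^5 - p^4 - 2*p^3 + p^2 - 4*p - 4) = -p^5 - 12*p^3 + p^2 + 2*p + 5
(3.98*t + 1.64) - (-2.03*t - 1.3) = 6.01*t + 2.94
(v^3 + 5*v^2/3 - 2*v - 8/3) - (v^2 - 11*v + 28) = v^3 + 2*v^2/3 + 9*v - 92/3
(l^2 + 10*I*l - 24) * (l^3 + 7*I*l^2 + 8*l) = l^5 + 17*I*l^4 - 86*l^3 - 88*I*l^2 - 192*l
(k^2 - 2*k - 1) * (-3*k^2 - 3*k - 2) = -3*k^4 + 3*k^3 + 7*k^2 + 7*k + 2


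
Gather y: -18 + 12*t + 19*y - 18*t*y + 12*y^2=12*t + 12*y^2 + y*(19 - 18*t) - 18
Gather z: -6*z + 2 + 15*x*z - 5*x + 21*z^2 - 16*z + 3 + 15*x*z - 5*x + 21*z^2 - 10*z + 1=-10*x + 42*z^2 + z*(30*x - 32) + 6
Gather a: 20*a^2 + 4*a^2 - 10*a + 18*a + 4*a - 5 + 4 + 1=24*a^2 + 12*a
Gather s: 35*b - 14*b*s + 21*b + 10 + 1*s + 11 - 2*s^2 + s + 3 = 56*b - 2*s^2 + s*(2 - 14*b) + 24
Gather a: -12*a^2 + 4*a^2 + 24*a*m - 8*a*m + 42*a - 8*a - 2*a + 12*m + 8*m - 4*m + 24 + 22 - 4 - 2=-8*a^2 + a*(16*m + 32) + 16*m + 40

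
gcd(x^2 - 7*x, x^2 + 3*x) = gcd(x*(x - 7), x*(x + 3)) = x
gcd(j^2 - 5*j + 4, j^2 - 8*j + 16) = j - 4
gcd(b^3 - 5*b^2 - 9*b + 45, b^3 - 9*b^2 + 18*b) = b - 3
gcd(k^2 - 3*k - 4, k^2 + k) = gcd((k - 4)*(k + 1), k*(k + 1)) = k + 1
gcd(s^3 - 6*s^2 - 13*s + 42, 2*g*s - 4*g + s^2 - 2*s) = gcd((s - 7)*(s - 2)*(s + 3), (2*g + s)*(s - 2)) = s - 2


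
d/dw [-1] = 0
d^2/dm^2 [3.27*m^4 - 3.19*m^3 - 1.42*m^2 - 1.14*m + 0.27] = 39.24*m^2 - 19.14*m - 2.84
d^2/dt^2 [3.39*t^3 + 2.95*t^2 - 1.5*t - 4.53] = 20.34*t + 5.9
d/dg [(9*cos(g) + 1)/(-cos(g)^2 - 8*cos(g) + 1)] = (9*sin(g)^2 - 2*cos(g) - 26)*sin(g)/(-sin(g)^2 + 8*cos(g))^2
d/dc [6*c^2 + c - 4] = 12*c + 1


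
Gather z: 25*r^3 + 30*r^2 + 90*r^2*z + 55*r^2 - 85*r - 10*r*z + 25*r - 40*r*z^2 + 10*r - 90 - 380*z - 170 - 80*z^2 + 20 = 25*r^3 + 85*r^2 - 50*r + z^2*(-40*r - 80) + z*(90*r^2 - 10*r - 380) - 240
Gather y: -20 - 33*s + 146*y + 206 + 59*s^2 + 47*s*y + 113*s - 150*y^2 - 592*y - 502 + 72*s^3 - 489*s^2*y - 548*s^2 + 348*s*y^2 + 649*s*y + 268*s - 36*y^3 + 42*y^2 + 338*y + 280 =72*s^3 - 489*s^2 + 348*s - 36*y^3 + y^2*(348*s - 108) + y*(-489*s^2 + 696*s - 108) - 36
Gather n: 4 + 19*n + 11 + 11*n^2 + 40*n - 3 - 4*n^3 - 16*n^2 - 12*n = -4*n^3 - 5*n^2 + 47*n + 12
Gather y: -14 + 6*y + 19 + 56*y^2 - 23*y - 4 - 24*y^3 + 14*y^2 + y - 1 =-24*y^3 + 70*y^2 - 16*y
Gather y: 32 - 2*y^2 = 32 - 2*y^2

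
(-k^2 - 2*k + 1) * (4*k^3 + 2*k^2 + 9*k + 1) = -4*k^5 - 10*k^4 - 9*k^3 - 17*k^2 + 7*k + 1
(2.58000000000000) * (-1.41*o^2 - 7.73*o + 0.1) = -3.6378*o^2 - 19.9434*o + 0.258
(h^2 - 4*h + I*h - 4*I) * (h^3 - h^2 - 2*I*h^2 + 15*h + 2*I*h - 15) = h^5 - 5*h^4 - I*h^4 + 21*h^3 + 5*I*h^3 - 85*h^2 + 11*I*h^2 + 68*h - 75*I*h + 60*I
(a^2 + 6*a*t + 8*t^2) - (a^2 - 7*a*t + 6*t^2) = 13*a*t + 2*t^2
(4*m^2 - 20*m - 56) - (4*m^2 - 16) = -20*m - 40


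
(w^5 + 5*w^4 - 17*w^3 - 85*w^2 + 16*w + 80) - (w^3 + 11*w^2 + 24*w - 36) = w^5 + 5*w^4 - 18*w^3 - 96*w^2 - 8*w + 116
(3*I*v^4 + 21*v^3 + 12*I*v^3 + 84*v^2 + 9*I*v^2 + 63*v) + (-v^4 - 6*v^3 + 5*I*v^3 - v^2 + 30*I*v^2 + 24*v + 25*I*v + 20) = -v^4 + 3*I*v^4 + 15*v^3 + 17*I*v^3 + 83*v^2 + 39*I*v^2 + 87*v + 25*I*v + 20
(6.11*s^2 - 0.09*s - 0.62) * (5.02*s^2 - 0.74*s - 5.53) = 30.6722*s^4 - 4.9732*s^3 - 36.8341*s^2 + 0.9565*s + 3.4286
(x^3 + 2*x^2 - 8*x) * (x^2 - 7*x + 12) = x^5 - 5*x^4 - 10*x^3 + 80*x^2 - 96*x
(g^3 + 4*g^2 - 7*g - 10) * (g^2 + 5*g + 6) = g^5 + 9*g^4 + 19*g^3 - 21*g^2 - 92*g - 60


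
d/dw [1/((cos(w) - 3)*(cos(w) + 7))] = 2*(cos(w) + 2)*sin(w)/((cos(w) - 3)^2*(cos(w) + 7)^2)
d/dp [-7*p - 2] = -7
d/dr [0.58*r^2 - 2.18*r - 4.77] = 1.16*r - 2.18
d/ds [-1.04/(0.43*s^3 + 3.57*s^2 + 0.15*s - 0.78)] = (1.3416*s^2 + 7.4256*s + 0.156)/(0.43*s^3 + 3.57*s^2 + 0.15*s - 0.78)^2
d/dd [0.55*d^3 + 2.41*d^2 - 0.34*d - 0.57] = 1.65*d^2 + 4.82*d - 0.34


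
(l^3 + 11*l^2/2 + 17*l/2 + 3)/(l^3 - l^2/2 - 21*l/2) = (2*l^2 + 5*l + 2)/(l*(2*l - 7))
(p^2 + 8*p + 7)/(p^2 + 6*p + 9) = (p^2 + 8*p + 7)/(p^2 + 6*p + 9)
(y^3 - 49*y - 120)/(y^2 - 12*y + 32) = (y^2 + 8*y + 15)/(y - 4)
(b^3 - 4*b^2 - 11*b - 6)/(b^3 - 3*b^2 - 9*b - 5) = (b - 6)/(b - 5)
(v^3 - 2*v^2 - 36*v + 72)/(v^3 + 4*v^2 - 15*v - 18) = (v^2 - 8*v + 12)/(v^2 - 2*v - 3)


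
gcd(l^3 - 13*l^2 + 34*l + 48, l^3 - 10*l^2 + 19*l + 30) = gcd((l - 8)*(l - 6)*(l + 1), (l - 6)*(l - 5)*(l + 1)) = l^2 - 5*l - 6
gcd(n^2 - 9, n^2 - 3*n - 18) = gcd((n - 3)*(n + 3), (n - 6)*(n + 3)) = n + 3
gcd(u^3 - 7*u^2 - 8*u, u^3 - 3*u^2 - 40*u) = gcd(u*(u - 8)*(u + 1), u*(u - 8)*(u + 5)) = u^2 - 8*u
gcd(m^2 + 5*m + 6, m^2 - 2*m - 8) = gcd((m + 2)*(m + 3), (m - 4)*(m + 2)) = m + 2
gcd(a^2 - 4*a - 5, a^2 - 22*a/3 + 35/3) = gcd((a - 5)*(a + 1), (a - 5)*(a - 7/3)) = a - 5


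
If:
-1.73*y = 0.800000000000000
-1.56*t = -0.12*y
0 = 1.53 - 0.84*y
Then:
No Solution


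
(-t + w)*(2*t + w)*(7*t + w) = -14*t^3 + 5*t^2*w + 8*t*w^2 + w^3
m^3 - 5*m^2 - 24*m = m*(m - 8)*(m + 3)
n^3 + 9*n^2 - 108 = (n - 3)*(n + 6)^2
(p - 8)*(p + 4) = p^2 - 4*p - 32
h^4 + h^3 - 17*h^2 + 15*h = h*(h - 3)*(h - 1)*(h + 5)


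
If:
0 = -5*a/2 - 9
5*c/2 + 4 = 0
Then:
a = -18/5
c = -8/5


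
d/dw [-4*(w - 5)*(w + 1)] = 16 - 8*w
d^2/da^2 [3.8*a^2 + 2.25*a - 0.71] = 7.60000000000000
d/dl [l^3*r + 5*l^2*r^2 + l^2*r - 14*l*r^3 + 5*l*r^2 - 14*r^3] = r*(3*l^2 + 10*l*r + 2*l - 14*r^2 + 5*r)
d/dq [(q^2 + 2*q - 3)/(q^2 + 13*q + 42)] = (11*q^2 + 90*q + 123)/(q^4 + 26*q^3 + 253*q^2 + 1092*q + 1764)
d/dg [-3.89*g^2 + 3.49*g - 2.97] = 3.49 - 7.78*g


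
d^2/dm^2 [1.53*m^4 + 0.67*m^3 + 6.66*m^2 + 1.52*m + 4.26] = 18.36*m^2 + 4.02*m + 13.32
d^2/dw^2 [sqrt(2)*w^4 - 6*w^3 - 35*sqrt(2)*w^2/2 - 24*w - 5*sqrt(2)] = 12*sqrt(2)*w^2 - 36*w - 35*sqrt(2)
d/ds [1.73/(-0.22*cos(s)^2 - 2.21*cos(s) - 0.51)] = -(0.7612*cos(s) + 3.8233)*sin(s)/(0.22*cos(s)^2 + 2.21*cos(s) + 0.51)^2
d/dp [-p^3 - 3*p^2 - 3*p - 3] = -3*p^2 - 6*p - 3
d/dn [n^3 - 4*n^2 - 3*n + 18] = 3*n^2 - 8*n - 3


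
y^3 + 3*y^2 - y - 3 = (y - 1)*(y + 1)*(y + 3)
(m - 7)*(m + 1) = m^2 - 6*m - 7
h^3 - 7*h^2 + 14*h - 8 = (h - 4)*(h - 2)*(h - 1)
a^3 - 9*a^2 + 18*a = a*(a - 6)*(a - 3)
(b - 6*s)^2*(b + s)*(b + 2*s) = b^4 - 9*b^3*s + 2*b^2*s^2 + 84*b*s^3 + 72*s^4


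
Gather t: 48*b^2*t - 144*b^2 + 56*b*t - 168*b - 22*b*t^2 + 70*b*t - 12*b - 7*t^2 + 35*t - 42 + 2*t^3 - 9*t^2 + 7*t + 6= -144*b^2 - 180*b + 2*t^3 + t^2*(-22*b - 16) + t*(48*b^2 + 126*b + 42) - 36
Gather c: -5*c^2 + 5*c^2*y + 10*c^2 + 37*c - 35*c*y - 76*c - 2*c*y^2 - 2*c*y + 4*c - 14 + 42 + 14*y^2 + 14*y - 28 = c^2*(5*y + 5) + c*(-2*y^2 - 37*y - 35) + 14*y^2 + 14*y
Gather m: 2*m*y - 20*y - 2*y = 2*m*y - 22*y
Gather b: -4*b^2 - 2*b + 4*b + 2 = -4*b^2 + 2*b + 2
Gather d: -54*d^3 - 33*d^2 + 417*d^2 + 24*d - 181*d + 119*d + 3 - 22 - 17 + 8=-54*d^3 + 384*d^2 - 38*d - 28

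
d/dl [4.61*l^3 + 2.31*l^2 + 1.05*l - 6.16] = 13.83*l^2 + 4.62*l + 1.05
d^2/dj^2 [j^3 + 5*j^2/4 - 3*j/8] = 6*j + 5/2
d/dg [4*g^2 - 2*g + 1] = 8*g - 2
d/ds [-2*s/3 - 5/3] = -2/3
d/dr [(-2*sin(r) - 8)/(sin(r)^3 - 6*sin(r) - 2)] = 4*(sin(r)^3 + 6*sin(r)^2 - 11)*cos(r)/(sin(r)^3 - 6*sin(r) - 2)^2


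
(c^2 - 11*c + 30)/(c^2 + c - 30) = (c - 6)/(c + 6)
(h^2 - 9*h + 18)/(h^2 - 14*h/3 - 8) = 3*(h - 3)/(3*h + 4)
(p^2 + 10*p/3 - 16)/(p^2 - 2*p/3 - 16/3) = (p + 6)/(p + 2)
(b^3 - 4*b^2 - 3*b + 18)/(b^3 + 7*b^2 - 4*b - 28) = (b^2 - 6*b + 9)/(b^2 + 5*b - 14)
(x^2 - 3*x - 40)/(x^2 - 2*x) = (x^2 - 3*x - 40)/(x*(x - 2))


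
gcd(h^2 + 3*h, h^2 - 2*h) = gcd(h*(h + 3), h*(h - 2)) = h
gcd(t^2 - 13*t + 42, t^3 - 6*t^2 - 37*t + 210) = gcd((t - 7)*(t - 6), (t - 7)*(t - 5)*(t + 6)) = t - 7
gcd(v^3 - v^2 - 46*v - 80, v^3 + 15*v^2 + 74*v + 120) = v + 5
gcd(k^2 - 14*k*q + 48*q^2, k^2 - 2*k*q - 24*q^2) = -k + 6*q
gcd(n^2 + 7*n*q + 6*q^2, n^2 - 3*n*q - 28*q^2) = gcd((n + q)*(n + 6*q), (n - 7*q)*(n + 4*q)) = 1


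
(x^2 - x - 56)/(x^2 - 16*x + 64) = (x + 7)/(x - 8)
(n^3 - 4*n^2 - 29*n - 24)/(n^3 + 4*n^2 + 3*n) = (n - 8)/n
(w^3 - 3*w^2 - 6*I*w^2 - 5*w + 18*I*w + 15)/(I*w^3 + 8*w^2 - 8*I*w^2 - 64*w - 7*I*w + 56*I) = (-I*w^2 + w*(-5 + 3*I) + 15)/(w^2 - w*(8 + 7*I) + 56*I)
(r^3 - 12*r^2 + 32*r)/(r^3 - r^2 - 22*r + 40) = r*(r - 8)/(r^2 + 3*r - 10)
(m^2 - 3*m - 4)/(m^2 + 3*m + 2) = (m - 4)/(m + 2)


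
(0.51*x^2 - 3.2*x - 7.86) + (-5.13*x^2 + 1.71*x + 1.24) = -4.62*x^2 - 1.49*x - 6.62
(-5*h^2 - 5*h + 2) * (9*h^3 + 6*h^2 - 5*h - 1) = -45*h^5 - 75*h^4 + 13*h^3 + 42*h^2 - 5*h - 2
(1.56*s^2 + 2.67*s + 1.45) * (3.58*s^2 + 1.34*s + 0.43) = 5.5848*s^4 + 11.649*s^3 + 9.4396*s^2 + 3.0911*s + 0.6235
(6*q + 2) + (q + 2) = 7*q + 4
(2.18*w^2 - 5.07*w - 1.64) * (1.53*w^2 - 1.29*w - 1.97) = 3.3354*w^4 - 10.5693*w^3 - 0.2635*w^2 + 12.1035*w + 3.2308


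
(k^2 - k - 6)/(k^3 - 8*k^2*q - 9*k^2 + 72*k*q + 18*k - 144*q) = (-k - 2)/(-k^2 + 8*k*q + 6*k - 48*q)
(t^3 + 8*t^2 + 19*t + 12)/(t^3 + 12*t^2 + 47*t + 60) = (t + 1)/(t + 5)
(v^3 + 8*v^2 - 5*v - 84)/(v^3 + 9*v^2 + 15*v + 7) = (v^2 + v - 12)/(v^2 + 2*v + 1)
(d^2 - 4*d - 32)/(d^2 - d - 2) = (-d^2 + 4*d + 32)/(-d^2 + d + 2)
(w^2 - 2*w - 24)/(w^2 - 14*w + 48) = (w + 4)/(w - 8)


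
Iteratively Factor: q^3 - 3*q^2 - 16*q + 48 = (q + 4)*(q^2 - 7*q + 12) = (q - 3)*(q + 4)*(q - 4)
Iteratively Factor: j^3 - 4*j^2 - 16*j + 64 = (j - 4)*(j^2 - 16) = (j - 4)*(j + 4)*(j - 4)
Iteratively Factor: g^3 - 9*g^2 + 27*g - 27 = (g - 3)*(g^2 - 6*g + 9) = (g - 3)^2*(g - 3)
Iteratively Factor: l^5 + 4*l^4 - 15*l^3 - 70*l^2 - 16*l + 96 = (l + 4)*(l^4 - 15*l^2 - 10*l + 24) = (l - 1)*(l + 4)*(l^3 + l^2 - 14*l - 24) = (l - 1)*(l + 3)*(l + 4)*(l^2 - 2*l - 8) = (l - 4)*(l - 1)*(l + 3)*(l + 4)*(l + 2)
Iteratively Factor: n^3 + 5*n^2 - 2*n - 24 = (n + 4)*(n^2 + n - 6) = (n - 2)*(n + 4)*(n + 3)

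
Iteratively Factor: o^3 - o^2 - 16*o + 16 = (o - 4)*(o^2 + 3*o - 4) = (o - 4)*(o + 4)*(o - 1)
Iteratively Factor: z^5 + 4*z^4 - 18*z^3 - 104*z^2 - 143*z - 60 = (z + 3)*(z^4 + z^3 - 21*z^2 - 41*z - 20) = (z + 3)*(z + 4)*(z^3 - 3*z^2 - 9*z - 5) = (z + 1)*(z + 3)*(z + 4)*(z^2 - 4*z - 5) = (z - 5)*(z + 1)*(z + 3)*(z + 4)*(z + 1)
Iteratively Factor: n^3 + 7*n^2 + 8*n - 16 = (n - 1)*(n^2 + 8*n + 16) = (n - 1)*(n + 4)*(n + 4)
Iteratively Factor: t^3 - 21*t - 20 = (t + 4)*(t^2 - 4*t - 5) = (t - 5)*(t + 4)*(t + 1)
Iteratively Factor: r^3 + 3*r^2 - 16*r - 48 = (r + 4)*(r^2 - r - 12) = (r - 4)*(r + 4)*(r + 3)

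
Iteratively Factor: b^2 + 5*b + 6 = (b + 2)*(b + 3)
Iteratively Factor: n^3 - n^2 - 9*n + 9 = (n - 3)*(n^2 + 2*n - 3) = (n - 3)*(n - 1)*(n + 3)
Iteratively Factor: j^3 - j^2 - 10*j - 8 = (j - 4)*(j^2 + 3*j + 2) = (j - 4)*(j + 2)*(j + 1)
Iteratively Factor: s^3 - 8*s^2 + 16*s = (s - 4)*(s^2 - 4*s) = (s - 4)^2*(s)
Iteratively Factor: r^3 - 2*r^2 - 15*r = (r + 3)*(r^2 - 5*r) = (r - 5)*(r + 3)*(r)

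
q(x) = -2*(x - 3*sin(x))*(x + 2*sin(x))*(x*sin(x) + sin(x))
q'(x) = -2*(1 - 3*cos(x))*(x + 2*sin(x))*(x*sin(x) + sin(x)) - 2*(x - 3*sin(x))*(x + 2*sin(x))*(x*cos(x) + sin(x) + cos(x)) - 2*(x - 3*sin(x))*(x*sin(x) + sin(x))*(2*cos(x) + 1)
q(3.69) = 68.02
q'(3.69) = 153.77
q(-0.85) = -0.74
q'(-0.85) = -3.05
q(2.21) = 3.89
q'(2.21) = -56.71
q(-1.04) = 0.30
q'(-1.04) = -7.87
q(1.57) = 26.24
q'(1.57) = -0.71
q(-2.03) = 4.65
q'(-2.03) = 14.09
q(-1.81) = 6.52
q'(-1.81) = 2.73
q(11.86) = 2434.52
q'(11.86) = -2308.84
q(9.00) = -628.66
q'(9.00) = 1077.31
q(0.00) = 0.00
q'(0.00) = 0.00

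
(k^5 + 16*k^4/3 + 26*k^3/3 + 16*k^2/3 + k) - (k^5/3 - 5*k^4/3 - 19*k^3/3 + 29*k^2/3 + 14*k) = 2*k^5/3 + 7*k^4 + 15*k^3 - 13*k^2/3 - 13*k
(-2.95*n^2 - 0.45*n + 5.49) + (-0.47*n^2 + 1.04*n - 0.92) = -3.42*n^2 + 0.59*n + 4.57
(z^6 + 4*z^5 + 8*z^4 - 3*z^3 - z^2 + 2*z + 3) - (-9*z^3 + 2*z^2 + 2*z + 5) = z^6 + 4*z^5 + 8*z^4 + 6*z^3 - 3*z^2 - 2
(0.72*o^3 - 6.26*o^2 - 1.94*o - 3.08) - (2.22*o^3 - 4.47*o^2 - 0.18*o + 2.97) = -1.5*o^3 - 1.79*o^2 - 1.76*o - 6.05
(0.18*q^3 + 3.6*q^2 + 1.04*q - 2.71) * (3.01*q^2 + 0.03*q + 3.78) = 0.5418*q^5 + 10.8414*q^4 + 3.9188*q^3 + 5.4821*q^2 + 3.8499*q - 10.2438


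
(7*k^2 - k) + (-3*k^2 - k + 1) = 4*k^2 - 2*k + 1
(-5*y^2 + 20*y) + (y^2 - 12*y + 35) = -4*y^2 + 8*y + 35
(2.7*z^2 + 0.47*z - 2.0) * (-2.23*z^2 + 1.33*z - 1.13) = -6.021*z^4 + 2.5429*z^3 + 2.0341*z^2 - 3.1911*z + 2.26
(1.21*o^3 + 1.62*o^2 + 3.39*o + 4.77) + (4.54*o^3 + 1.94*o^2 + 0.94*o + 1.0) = 5.75*o^3 + 3.56*o^2 + 4.33*o + 5.77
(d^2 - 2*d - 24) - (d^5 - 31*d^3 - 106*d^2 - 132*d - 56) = -d^5 + 31*d^3 + 107*d^2 + 130*d + 32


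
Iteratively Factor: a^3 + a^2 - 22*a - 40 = (a + 4)*(a^2 - 3*a - 10) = (a + 2)*(a + 4)*(a - 5)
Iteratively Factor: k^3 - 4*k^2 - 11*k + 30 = (k + 3)*(k^2 - 7*k + 10) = (k - 2)*(k + 3)*(k - 5)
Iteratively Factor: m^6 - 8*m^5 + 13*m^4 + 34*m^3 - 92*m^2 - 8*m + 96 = (m - 2)*(m^5 - 6*m^4 + m^3 + 36*m^2 - 20*m - 48) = (m - 3)*(m - 2)*(m^4 - 3*m^3 - 8*m^2 + 12*m + 16) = (m - 3)*(m - 2)*(m + 2)*(m^3 - 5*m^2 + 2*m + 8) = (m - 4)*(m - 3)*(m - 2)*(m + 2)*(m^2 - m - 2) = (m - 4)*(m - 3)*(m - 2)^2*(m + 2)*(m + 1)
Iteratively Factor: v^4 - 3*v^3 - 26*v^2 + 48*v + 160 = (v - 5)*(v^3 + 2*v^2 - 16*v - 32) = (v - 5)*(v + 2)*(v^2 - 16) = (v - 5)*(v + 2)*(v + 4)*(v - 4)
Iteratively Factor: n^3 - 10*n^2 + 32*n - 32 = (n - 4)*(n^2 - 6*n + 8) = (n - 4)*(n - 2)*(n - 4)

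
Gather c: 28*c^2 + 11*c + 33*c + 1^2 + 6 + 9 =28*c^2 + 44*c + 16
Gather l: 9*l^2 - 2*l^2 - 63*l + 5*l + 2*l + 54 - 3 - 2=7*l^2 - 56*l + 49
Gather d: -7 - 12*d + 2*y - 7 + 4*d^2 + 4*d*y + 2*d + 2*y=4*d^2 + d*(4*y - 10) + 4*y - 14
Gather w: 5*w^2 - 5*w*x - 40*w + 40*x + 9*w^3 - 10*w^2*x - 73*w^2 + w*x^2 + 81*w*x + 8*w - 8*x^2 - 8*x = 9*w^3 + w^2*(-10*x - 68) + w*(x^2 + 76*x - 32) - 8*x^2 + 32*x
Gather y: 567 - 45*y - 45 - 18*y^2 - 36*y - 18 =-18*y^2 - 81*y + 504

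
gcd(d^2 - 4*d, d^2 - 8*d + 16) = d - 4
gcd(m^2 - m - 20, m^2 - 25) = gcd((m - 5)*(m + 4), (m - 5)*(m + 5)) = m - 5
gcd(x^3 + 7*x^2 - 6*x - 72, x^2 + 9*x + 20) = x + 4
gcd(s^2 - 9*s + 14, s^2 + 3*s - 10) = s - 2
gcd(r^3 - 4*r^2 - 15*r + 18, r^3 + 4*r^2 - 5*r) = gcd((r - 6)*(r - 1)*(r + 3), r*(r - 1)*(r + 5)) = r - 1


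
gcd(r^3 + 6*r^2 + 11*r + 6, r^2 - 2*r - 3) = r + 1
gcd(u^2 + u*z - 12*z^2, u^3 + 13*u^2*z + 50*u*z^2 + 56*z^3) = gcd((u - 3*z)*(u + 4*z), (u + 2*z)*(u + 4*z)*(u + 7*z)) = u + 4*z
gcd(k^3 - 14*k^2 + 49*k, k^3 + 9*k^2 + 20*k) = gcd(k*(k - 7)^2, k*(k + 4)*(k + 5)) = k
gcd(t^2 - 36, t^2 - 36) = t^2 - 36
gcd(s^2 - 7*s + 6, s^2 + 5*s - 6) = s - 1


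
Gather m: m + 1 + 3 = m + 4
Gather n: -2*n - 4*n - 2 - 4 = -6*n - 6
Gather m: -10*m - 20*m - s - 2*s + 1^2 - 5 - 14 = -30*m - 3*s - 18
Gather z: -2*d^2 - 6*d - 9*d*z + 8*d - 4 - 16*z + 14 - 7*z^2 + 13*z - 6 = -2*d^2 + 2*d - 7*z^2 + z*(-9*d - 3) + 4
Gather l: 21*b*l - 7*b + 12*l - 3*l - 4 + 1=-7*b + l*(21*b + 9) - 3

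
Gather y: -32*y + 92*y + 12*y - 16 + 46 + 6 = 72*y + 36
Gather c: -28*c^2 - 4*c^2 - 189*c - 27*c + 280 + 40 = -32*c^2 - 216*c + 320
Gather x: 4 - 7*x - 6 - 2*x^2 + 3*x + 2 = -2*x^2 - 4*x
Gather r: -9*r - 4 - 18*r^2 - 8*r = -18*r^2 - 17*r - 4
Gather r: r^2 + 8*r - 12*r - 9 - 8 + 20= r^2 - 4*r + 3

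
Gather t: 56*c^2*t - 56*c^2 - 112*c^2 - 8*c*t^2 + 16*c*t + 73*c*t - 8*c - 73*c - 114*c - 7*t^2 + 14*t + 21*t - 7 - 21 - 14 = -168*c^2 - 195*c + t^2*(-8*c - 7) + t*(56*c^2 + 89*c + 35) - 42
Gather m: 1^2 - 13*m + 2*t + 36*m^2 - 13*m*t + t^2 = 36*m^2 + m*(-13*t - 13) + t^2 + 2*t + 1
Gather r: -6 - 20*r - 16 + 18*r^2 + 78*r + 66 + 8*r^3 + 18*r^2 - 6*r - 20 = 8*r^3 + 36*r^2 + 52*r + 24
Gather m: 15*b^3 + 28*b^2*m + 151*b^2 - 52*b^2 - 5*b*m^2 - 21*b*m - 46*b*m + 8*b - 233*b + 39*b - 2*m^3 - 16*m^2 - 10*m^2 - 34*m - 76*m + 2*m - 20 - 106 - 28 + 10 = 15*b^3 + 99*b^2 - 186*b - 2*m^3 + m^2*(-5*b - 26) + m*(28*b^2 - 67*b - 108) - 144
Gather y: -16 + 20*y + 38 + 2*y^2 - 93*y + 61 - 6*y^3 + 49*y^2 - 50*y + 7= -6*y^3 + 51*y^2 - 123*y + 90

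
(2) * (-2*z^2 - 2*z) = -4*z^2 - 4*z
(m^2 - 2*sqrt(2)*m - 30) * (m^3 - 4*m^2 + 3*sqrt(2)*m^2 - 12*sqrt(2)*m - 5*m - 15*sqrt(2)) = m^5 - 4*m^4 + sqrt(2)*m^4 - 47*m^3 - 4*sqrt(2)*m^3 - 95*sqrt(2)*m^2 + 168*m^2 + 210*m + 360*sqrt(2)*m + 450*sqrt(2)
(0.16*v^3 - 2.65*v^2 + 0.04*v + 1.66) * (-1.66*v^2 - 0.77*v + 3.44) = -0.2656*v^5 + 4.2758*v^4 + 2.5245*v^3 - 11.9024*v^2 - 1.1406*v + 5.7104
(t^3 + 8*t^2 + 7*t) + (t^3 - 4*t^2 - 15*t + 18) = 2*t^3 + 4*t^2 - 8*t + 18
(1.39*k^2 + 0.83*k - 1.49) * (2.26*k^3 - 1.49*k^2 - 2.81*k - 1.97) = 3.1414*k^5 - 0.1953*k^4 - 8.51*k^3 - 2.8505*k^2 + 2.5518*k + 2.9353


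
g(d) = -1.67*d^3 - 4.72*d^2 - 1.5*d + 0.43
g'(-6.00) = -125.22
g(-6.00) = 200.23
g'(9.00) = -492.27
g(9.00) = -1612.82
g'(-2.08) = -3.54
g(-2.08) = -1.84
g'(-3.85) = -39.42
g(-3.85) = 31.54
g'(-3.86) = -39.71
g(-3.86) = 31.94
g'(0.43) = -6.49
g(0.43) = -1.22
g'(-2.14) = -4.24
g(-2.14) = -1.61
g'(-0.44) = 1.68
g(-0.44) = 0.32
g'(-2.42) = -8.00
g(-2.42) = 0.09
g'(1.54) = -27.92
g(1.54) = -19.17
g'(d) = -5.01*d^2 - 9.44*d - 1.5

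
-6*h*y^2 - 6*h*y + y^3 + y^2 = y*(-6*h + y)*(y + 1)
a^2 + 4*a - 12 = (a - 2)*(a + 6)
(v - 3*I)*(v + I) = v^2 - 2*I*v + 3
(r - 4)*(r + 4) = r^2 - 16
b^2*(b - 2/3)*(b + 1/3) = b^4 - b^3/3 - 2*b^2/9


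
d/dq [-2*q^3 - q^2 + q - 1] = -6*q^2 - 2*q + 1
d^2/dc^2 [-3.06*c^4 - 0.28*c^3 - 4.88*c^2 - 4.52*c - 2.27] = -36.72*c^2 - 1.68*c - 9.76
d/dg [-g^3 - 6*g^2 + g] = -3*g^2 - 12*g + 1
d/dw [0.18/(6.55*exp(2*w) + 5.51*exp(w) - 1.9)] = (-2.358*exp(w) - 0.9918)*exp(w)/(6.55*exp(2*w) + 5.51*exp(w) - 1.9)^2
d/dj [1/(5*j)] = -1/(5*j^2)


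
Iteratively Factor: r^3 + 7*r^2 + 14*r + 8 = (r + 4)*(r^2 + 3*r + 2) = (r + 1)*(r + 4)*(r + 2)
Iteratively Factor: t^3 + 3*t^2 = (t)*(t^2 + 3*t) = t*(t + 3)*(t)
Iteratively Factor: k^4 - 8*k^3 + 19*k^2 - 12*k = (k - 1)*(k^3 - 7*k^2 + 12*k) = (k - 4)*(k - 1)*(k^2 - 3*k) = (k - 4)*(k - 3)*(k - 1)*(k)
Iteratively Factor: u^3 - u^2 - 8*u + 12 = (u - 2)*(u^2 + u - 6) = (u - 2)*(u + 3)*(u - 2)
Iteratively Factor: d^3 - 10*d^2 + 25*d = (d - 5)*(d^2 - 5*d) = d*(d - 5)*(d - 5)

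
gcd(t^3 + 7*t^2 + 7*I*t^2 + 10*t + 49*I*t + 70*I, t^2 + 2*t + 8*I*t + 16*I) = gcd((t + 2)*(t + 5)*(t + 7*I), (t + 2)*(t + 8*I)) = t + 2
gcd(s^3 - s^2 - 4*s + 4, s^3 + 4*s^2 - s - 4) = s - 1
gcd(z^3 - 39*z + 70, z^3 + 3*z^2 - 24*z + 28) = z^2 + 5*z - 14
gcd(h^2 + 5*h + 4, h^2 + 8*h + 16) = h + 4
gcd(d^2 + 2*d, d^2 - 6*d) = d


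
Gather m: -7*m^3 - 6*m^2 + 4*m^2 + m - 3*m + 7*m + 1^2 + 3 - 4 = -7*m^3 - 2*m^2 + 5*m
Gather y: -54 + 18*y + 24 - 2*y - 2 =16*y - 32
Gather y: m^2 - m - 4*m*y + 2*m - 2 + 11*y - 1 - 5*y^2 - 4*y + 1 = m^2 + m - 5*y^2 + y*(7 - 4*m) - 2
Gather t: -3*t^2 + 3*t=-3*t^2 + 3*t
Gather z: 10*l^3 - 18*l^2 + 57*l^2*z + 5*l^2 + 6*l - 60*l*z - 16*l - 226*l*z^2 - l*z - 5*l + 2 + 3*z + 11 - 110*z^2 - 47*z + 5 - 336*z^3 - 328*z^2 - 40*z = 10*l^3 - 13*l^2 - 15*l - 336*z^3 + z^2*(-226*l - 438) + z*(57*l^2 - 61*l - 84) + 18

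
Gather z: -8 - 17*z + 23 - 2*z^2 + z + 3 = -2*z^2 - 16*z + 18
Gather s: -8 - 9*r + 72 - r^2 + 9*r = 64 - r^2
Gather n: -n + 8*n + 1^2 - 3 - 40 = 7*n - 42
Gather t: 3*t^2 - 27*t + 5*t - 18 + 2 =3*t^2 - 22*t - 16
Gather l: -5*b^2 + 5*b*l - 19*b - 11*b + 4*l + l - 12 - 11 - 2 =-5*b^2 - 30*b + l*(5*b + 5) - 25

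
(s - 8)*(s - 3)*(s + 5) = s^3 - 6*s^2 - 31*s + 120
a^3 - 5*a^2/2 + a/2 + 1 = (a - 2)*(a - 1)*(a + 1/2)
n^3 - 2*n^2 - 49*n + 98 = (n - 7)*(n - 2)*(n + 7)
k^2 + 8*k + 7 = (k + 1)*(k + 7)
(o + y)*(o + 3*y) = o^2 + 4*o*y + 3*y^2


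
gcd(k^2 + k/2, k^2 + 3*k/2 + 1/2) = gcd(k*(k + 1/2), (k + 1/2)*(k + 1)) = k + 1/2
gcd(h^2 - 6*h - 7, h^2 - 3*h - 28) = h - 7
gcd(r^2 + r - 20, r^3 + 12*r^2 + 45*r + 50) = r + 5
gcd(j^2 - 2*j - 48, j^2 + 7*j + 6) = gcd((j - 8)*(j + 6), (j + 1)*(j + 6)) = j + 6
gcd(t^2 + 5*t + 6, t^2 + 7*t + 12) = t + 3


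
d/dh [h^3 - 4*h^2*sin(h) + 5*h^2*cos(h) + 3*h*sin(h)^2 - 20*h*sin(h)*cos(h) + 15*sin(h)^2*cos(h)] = -5*h^2*sin(h) - 4*h^2*cos(h) + 3*h^2 - 8*h*sin(h) + 3*h*sin(2*h) + 10*h*cos(h) - 20*h*cos(2*h) - 15*sin(h)/4 - 10*sin(2*h) + 45*sin(3*h)/4 - 3*cos(2*h)/2 + 3/2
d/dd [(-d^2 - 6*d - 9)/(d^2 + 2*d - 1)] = 4*(d^2 + 5*d + 6)/(d^4 + 4*d^3 + 2*d^2 - 4*d + 1)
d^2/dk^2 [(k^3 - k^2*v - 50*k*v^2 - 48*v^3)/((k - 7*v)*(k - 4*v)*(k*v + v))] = 2*(10*k^6*v - k^6 - 234*k^5*v^2 + 33*k^5*v + 1446*k^4*v^3 - 351*k^4*v^2 + 50*k^3*v^4 + 203*k^3*v^3 + 32*k^3*v^2 - 21456*k^2*v^5 + 14580*k^2*v^4 - 984*k^2*v^3 + 44352*k*v^6 - 63624*k*v^5 + 8136*k*v^4 - 37632*v^7 + 53984*v^6 - 20648*v^5)/(v*(k^9 - 33*k^8*v + 3*k^8 + 447*k^7*v^2 - 99*k^7*v + 3*k^7 - 3179*k^6*v^3 + 1341*k^6*v^2 - 99*k^6*v + k^6 + 12516*k^5*v^4 - 9537*k^5*v^3 + 1341*k^5*v^2 - 33*k^5*v - 25872*k^4*v^5 + 37548*k^4*v^4 - 9537*k^4*v^3 + 447*k^4*v^2 + 21952*k^3*v^6 - 77616*k^3*v^5 + 37548*k^3*v^4 - 3179*k^3*v^3 + 65856*k^2*v^6 - 77616*k^2*v^5 + 12516*k^2*v^4 + 65856*k*v^6 - 25872*k*v^5 + 21952*v^6))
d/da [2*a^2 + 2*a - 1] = 4*a + 2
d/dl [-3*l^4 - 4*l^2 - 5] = -12*l^3 - 8*l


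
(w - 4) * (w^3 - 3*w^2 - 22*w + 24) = w^4 - 7*w^3 - 10*w^2 + 112*w - 96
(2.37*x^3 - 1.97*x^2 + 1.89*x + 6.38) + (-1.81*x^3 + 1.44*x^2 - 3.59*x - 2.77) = 0.56*x^3 - 0.53*x^2 - 1.7*x + 3.61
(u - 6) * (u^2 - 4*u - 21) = u^3 - 10*u^2 + 3*u + 126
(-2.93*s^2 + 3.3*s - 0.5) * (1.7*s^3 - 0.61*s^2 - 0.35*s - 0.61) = -4.981*s^5 + 7.3973*s^4 - 1.8375*s^3 + 0.9373*s^2 - 1.838*s + 0.305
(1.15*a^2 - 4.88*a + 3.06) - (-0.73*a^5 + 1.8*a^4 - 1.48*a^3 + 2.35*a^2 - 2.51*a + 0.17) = 0.73*a^5 - 1.8*a^4 + 1.48*a^3 - 1.2*a^2 - 2.37*a + 2.89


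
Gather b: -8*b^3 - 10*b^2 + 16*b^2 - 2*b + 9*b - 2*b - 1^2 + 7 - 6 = -8*b^3 + 6*b^2 + 5*b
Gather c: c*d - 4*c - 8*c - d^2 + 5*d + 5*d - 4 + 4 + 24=c*(d - 12) - d^2 + 10*d + 24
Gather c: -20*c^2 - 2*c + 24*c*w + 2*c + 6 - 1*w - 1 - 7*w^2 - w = -20*c^2 + 24*c*w - 7*w^2 - 2*w + 5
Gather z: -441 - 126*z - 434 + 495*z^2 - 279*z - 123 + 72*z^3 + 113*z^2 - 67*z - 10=72*z^3 + 608*z^2 - 472*z - 1008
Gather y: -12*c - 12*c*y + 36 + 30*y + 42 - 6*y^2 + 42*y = -12*c - 6*y^2 + y*(72 - 12*c) + 78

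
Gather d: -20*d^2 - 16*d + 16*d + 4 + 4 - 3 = 5 - 20*d^2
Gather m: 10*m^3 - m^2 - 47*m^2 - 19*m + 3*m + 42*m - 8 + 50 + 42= 10*m^3 - 48*m^2 + 26*m + 84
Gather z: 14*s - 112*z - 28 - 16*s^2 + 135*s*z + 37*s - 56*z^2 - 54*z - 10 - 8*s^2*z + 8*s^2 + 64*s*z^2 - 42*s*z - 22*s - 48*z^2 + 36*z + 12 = -8*s^2 + 29*s + z^2*(64*s - 104) + z*(-8*s^2 + 93*s - 130) - 26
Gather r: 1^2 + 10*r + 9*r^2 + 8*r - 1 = 9*r^2 + 18*r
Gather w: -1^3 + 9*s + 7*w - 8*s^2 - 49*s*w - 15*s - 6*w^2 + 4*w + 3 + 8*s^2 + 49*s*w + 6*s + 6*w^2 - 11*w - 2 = 0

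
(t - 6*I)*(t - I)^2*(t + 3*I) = t^4 - 5*I*t^3 + 11*t^2 - 33*I*t - 18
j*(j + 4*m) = j^2 + 4*j*m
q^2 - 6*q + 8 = (q - 4)*(q - 2)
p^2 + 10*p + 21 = (p + 3)*(p + 7)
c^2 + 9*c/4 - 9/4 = (c - 3/4)*(c + 3)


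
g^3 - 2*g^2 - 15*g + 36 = (g - 3)^2*(g + 4)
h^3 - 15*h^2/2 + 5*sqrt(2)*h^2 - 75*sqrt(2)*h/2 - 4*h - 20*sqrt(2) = (h - 8)*(h + 1/2)*(h + 5*sqrt(2))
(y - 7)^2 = y^2 - 14*y + 49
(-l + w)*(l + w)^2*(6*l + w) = -6*l^4 - 7*l^3*w + 5*l^2*w^2 + 7*l*w^3 + w^4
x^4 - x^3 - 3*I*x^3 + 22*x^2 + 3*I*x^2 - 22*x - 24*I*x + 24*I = (x - 6*I)*(x + 4*I)*(-I*x + I)*(I*x + 1)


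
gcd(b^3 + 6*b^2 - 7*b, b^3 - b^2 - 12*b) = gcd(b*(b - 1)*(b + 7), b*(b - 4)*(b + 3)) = b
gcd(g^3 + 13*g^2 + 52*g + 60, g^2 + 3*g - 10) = g + 5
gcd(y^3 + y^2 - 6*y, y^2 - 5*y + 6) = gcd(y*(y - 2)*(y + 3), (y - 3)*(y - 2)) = y - 2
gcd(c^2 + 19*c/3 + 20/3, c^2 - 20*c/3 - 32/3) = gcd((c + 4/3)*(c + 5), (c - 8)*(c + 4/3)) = c + 4/3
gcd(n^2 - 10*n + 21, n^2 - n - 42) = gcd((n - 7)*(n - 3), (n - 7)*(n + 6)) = n - 7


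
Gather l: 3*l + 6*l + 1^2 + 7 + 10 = 9*l + 18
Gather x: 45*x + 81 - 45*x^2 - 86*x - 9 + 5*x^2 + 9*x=-40*x^2 - 32*x + 72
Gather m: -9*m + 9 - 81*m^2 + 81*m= -81*m^2 + 72*m + 9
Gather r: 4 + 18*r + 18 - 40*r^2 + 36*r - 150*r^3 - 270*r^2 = -150*r^3 - 310*r^2 + 54*r + 22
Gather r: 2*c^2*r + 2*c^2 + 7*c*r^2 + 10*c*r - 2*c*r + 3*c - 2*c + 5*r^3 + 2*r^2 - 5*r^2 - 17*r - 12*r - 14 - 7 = 2*c^2 + c + 5*r^3 + r^2*(7*c - 3) + r*(2*c^2 + 8*c - 29) - 21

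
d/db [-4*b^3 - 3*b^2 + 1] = 6*b*(-2*b - 1)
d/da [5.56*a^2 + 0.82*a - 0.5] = 11.12*a + 0.82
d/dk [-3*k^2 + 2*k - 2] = 2 - 6*k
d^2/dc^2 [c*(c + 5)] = 2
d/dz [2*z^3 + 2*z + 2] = 6*z^2 + 2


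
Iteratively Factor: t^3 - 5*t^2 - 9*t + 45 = (t + 3)*(t^2 - 8*t + 15) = (t - 5)*(t + 3)*(t - 3)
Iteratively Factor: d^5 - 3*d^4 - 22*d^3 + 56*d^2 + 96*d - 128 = (d + 2)*(d^4 - 5*d^3 - 12*d^2 + 80*d - 64) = (d - 4)*(d + 2)*(d^3 - d^2 - 16*d + 16) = (d - 4)^2*(d + 2)*(d^2 + 3*d - 4) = (d - 4)^2*(d + 2)*(d + 4)*(d - 1)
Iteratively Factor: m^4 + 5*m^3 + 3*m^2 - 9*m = (m + 3)*(m^3 + 2*m^2 - 3*m) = (m + 3)^2*(m^2 - m) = (m - 1)*(m + 3)^2*(m)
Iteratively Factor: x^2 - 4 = (x + 2)*(x - 2)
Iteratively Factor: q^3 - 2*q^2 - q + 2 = (q + 1)*(q^2 - 3*q + 2) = (q - 1)*(q + 1)*(q - 2)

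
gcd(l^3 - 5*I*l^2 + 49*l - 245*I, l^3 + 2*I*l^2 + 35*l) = l^2 + 2*I*l + 35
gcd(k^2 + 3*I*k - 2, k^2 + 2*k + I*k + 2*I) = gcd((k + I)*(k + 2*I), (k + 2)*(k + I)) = k + I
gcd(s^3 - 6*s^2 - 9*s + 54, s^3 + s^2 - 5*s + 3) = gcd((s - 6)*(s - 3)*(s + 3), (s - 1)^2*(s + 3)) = s + 3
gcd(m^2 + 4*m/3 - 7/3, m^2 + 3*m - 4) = m - 1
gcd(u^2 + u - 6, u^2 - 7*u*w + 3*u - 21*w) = u + 3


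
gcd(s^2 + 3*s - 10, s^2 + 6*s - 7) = 1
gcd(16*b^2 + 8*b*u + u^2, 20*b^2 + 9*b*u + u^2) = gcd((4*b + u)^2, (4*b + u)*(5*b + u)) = 4*b + u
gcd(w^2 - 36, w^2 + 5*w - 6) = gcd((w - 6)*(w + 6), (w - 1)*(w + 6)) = w + 6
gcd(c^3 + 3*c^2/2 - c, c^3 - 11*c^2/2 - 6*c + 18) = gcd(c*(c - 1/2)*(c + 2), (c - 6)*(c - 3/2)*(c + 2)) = c + 2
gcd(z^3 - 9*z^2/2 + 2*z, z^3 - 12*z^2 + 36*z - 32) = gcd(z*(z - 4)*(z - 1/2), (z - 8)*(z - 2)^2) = 1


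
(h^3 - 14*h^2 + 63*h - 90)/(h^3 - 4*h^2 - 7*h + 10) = (h^2 - 9*h + 18)/(h^2 + h - 2)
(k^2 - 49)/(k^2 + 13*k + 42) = (k - 7)/(k + 6)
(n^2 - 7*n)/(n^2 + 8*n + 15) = n*(n - 7)/(n^2 + 8*n + 15)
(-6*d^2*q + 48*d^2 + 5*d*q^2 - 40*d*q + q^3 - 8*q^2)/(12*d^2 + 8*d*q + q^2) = (-d*q + 8*d + q^2 - 8*q)/(2*d + q)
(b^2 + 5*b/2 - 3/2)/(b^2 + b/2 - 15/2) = (2*b - 1)/(2*b - 5)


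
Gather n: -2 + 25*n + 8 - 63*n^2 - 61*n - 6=-63*n^2 - 36*n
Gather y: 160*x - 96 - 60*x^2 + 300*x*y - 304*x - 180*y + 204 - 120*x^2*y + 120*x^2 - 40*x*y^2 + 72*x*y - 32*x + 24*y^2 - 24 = 60*x^2 - 176*x + y^2*(24 - 40*x) + y*(-120*x^2 + 372*x - 180) + 84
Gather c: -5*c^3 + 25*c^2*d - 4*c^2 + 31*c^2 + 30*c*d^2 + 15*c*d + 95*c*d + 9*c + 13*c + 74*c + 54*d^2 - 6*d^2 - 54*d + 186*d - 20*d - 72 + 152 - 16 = -5*c^3 + c^2*(25*d + 27) + c*(30*d^2 + 110*d + 96) + 48*d^2 + 112*d + 64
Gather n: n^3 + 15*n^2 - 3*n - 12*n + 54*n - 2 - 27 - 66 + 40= n^3 + 15*n^2 + 39*n - 55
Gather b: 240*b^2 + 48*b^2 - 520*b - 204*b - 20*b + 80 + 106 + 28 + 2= 288*b^2 - 744*b + 216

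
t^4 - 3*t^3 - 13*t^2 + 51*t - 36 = (t - 3)^2*(t - 1)*(t + 4)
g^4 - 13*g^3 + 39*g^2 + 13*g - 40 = (g - 8)*(g - 5)*(g - 1)*(g + 1)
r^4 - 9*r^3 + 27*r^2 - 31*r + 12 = (r - 4)*(r - 3)*(r - 1)^2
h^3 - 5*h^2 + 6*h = h*(h - 3)*(h - 2)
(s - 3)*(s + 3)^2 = s^3 + 3*s^2 - 9*s - 27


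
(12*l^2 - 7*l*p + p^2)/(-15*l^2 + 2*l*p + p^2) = (-4*l + p)/(5*l + p)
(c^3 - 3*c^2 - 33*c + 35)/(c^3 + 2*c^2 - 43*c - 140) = (c - 1)/(c + 4)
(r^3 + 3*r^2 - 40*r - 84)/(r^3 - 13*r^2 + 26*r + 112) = (r^2 + r - 42)/(r^2 - 15*r + 56)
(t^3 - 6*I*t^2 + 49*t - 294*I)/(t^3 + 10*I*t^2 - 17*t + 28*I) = (t^2 - 13*I*t - 42)/(t^2 + 3*I*t + 4)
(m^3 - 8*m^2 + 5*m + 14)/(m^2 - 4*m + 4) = (m^2 - 6*m - 7)/(m - 2)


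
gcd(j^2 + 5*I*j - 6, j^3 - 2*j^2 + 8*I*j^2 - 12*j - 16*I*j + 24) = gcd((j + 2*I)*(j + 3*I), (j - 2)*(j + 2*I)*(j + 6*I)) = j + 2*I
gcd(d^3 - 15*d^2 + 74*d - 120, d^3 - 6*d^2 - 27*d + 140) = d - 4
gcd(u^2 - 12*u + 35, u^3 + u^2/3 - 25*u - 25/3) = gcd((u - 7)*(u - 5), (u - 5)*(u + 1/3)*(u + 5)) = u - 5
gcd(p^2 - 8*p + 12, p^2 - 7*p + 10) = p - 2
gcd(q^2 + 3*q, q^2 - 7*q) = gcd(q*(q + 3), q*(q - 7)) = q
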